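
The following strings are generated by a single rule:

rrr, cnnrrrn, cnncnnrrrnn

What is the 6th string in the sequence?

Each term wraps the previous one in cnn on the left and n on the right.
From cnncnnrrrnn, 3 further steps: cnncnnrrrnn → cnncnncnnrrrnnn → cnncnncnncnnrrrnnnn → (answer).

cnncnncnncnncnnrrrnnnnn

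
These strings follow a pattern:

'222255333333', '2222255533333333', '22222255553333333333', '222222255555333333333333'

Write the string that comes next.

2222222255555533333333333333

The n-th term is n+1 2's then n-1 5's then 2n 3's, where the shown terms are n = 3, 4, 5, 6.
For the next term, n = 7, so the run lengths are 8, 6, 14.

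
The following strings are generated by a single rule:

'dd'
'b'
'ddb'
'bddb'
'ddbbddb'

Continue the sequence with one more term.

bddbddbbddb

From term 3 onward, concatenate the second-to-last term with the last: dd·b = ddb, b·ddb = bddb, …
Continuing: bddb · ddbbddb gives term 6.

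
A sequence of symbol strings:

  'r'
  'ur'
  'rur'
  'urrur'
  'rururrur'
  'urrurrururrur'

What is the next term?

rururrururrurrururrur

From term 3 onward, concatenate the second-to-last term with the last: r·ur = rur, ur·rur = urrur, …
The next term joins rururrur and urrurrururrur.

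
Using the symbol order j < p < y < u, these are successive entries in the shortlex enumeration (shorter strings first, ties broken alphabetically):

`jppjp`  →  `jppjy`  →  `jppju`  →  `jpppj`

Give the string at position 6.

jpppy

Continuing the enumeration 2 steps past jpppj: jpppj → jpppp → (answer).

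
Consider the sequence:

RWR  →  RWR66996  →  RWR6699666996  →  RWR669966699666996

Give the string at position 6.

RWR6699666996669966699666996

Each term is the previous one with 66996 appended.
From RWR669966699666996, 2 further steps: RWR669966699666996 → RWR66996669966699666996 → (answer).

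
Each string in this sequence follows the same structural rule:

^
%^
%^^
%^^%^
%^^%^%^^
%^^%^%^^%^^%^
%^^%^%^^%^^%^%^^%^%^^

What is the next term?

This is a Fibonacci-style word recurrence s(k) = s(k−1)·s(k−2): e.g. %^·^ = %^^.
Continuing: %^^%^%^^%^^%^%^^%^%^^ · %^^%^%^^%^^%^ gives term 8.

%^^%^%^^%^^%^%^^%^%^^%^^%^%^^%^^%^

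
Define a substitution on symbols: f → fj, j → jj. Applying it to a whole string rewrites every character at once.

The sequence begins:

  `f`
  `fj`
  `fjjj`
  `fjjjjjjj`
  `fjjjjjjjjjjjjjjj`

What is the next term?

Rewriting the 16 symbols of fjjjjjjjjjjjjjjj one by one yields fj jj jj jj jj jj jj jj jj jj jj jj jj jj jj jj; concatenated:

fjjjjjjjjjjjjjjjjjjjjjjjjjjjjjjj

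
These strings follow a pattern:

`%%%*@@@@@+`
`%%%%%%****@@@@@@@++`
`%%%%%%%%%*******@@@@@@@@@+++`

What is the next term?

Each string has the form %^{3n} *^{3n-2} @^{2n+3} +^{n} (n = 1, 2, …).
At n = 4 the blocks have lengths 12, 10, 11, 4.

%%%%%%%%%%%%**********@@@@@@@@@@@++++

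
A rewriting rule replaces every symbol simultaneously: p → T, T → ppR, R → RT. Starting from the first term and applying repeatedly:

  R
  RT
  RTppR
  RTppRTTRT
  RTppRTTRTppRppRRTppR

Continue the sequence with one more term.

φ(RTppRTTRTppRppRRTppR) expands symbol-by-symbol to RT ppR T T RT ppR ppR RT ppR T T RT T T RT RT ppR T T RT; joining the 20 pieces gives the next term.

RTppRTTRTppRppRRTppRTTRTTTRTRTppRTTRT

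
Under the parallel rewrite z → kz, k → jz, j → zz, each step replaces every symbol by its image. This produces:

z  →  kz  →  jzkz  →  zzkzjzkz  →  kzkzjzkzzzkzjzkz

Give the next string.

Rewriting the 16 symbols of kzkzjzkzzzkzjzkz one by one yields jz kz jz kz zz kz jz kz kz kz jz kz zz kz jz kz; concatenated:

jzkzjzkzzzkzjzkzkzkzjzkzzzkzjzkz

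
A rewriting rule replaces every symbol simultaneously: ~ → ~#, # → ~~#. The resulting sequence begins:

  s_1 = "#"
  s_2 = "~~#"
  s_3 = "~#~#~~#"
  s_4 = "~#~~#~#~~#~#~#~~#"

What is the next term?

Rewriting the 17 symbols of ~#~~#~#~~#~#~#~~# one by one yields ~# ~~# ~# ~# ~~# ~# ~~# ~# ~# ~~# ~# ~~# ~# ~~# ~# ~# ~~#; concatenated:

~#~~#~#~#~~#~#~~#~#~#~~#~#~~#~#~~#~#~#~~#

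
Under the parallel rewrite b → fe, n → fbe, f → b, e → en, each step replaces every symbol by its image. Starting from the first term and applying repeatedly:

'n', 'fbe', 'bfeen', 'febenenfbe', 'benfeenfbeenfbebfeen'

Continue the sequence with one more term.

Applying the rule to each of the 20 symbols of benfeenfbeenfbebfeen gives the pieces fe en fbe b en en fbe b fe en en fbe b fe en fe b en en fbe, which concatenate to the answer.

feenfbebenenfbebfeenenfbebfeenfebenenfbe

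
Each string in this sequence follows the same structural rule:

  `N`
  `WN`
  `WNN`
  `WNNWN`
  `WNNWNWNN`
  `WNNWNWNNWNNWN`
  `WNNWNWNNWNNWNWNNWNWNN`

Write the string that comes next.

WNNWNWNNWNNWNWNNWNWNNWNNWNWNNWNNWN

From term 3 onward, concatenate the last term with the second-to-last: WN·N = WNN, WNN·WN = WNNWN, …
Continuing: WNNWNWNNWNNWNWNNWNWNN · WNNWNWNNWNNWN gives term 8.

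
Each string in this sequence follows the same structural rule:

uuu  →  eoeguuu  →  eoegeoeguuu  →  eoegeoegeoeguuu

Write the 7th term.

eoegeoegeoegeoegeoegeoeguuu

Every step adds eoeg at the front: s(k+1) = eoeg·s(k).
From eoegeoegeoeguuu, 3 further steps: eoegeoegeoeguuu → eoegeoegeoegeoeguuu → eoegeoegeoegeoegeoeguuu → (answer).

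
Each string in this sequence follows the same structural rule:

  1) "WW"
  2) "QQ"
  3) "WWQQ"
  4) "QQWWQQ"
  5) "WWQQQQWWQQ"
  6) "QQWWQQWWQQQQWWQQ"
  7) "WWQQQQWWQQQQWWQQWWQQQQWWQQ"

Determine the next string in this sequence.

QQWWQQWWQQQQWWQQWWQQQQWWQQQQWWQQWWQQQQWWQQ

This is a Fibonacci-style word recurrence s(k) = s(k−2)·s(k−1): e.g. WW·QQ = WWQQ.
Continuing: QQWWQQWWQQQQWWQQ · WWQQQQWWQQQQWWQQWWQQQQWWQQ gives term 8.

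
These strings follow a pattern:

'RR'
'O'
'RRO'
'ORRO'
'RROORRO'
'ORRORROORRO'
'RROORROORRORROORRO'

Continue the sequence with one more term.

From term 3 onward, concatenate the second-to-last term with the last: RR·O = RRO, O·RRO = ORRO, …
So term 8 is ORRORROORRO·RROORROORRORROORRO.

ORRORROORRORROORROORRORROORRO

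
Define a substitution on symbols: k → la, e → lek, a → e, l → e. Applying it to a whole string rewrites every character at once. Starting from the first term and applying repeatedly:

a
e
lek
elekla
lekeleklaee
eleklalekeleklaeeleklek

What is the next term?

lekeleklaeeeleklalekeleklaeeleklekeleklaelekla

Applying the rule to each of the 23 symbols of eleklalekeleklaeeleklek gives the pieces lek e lek la e e e lek la lek e lek la e e lek lek e lek la e lek la, which concatenate to the answer.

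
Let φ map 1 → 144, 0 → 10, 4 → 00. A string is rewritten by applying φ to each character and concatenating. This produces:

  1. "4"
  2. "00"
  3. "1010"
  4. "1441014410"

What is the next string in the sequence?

Apply φ to 1441014410 symbol by symbol: 1→144, 4→00, 4→00, 1→144, 0→10, 1→144, 4→00, 4→00, 1→144, 0→10; joined: 144 00 00 144 10 144 00 00 144 10.

144000014410144000014410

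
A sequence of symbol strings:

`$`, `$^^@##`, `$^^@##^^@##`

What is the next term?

Each term is the previous one with ^^@## appended.
Applying this once more to $^^@##^^@##:

$^^@##^^@##^^@##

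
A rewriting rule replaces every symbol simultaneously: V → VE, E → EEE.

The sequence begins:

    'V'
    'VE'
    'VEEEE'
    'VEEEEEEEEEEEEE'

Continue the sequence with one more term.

Rewriting the 14 symbols of VEEEEEEEEEEEEE one by one yields VE EEE EEE EEE EEE EEE EEE EEE EEE EEE EEE EEE EEE EEE; concatenated:

VEEEEEEEEEEEEEEEEEEEEEEEEEEEEEEEEEEEEEEEE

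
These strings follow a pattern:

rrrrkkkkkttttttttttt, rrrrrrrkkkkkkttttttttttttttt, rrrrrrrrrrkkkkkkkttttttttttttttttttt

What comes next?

The n-th term is 3n-2 r's then n+3 k's then 4n+3 t's, where the shown terms are n = 2, 3, 4.
Setting n = 5 gives 13, 8, 23 characters in each block.

rrrrrrrrrrrrrkkkkkkkkttttttttttttttttttttttt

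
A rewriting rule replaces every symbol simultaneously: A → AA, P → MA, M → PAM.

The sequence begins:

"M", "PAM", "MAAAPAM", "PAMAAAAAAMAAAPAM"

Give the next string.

Rewriting the 16 symbols of PAMAAAAAAMAAAPAM one by one yields MA AA PAM AA AA AA AA AA AA PAM AA AA AA MA AA PAM; concatenated:

MAAAPAMAAAAAAAAAAAAPAMAAAAAAMAAAPAM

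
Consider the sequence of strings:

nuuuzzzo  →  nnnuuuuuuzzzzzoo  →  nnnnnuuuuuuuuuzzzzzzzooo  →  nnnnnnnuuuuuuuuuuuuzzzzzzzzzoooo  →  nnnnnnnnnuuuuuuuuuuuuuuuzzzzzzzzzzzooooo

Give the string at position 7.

nnnnnnnnnnnnnuuuuuuuuuuuuuuuuuuuuuzzzzzzzzzzzzzzzooooooo

Reading off run lengths: n runs 1, 3, 5, 7, 9; u runs 3, 6, 9, 12, 15; z runs 3, 5, 7, 9, 11; o runs 1, 2, 3, 4, 5 — each is linear in n (n = 1, 2, …).
For term 7, n = 7, so the run lengths are 13, 21, 15, 7.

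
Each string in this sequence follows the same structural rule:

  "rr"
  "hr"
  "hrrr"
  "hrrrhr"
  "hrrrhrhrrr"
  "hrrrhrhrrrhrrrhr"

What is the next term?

hrrrhrhrrrhrrrhrhrrrhrhrrr

From term 3 onward, concatenate the last term with the second-to-last: hr·rr = hrrr, hrrr·hr = hrrrhr, …
So term 7 is hrrrhrhrrrhrrrhr·hrrrhrhrrr.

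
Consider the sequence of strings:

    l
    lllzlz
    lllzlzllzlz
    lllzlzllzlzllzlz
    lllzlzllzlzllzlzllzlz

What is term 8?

Every step adds llzlz to the end: s(k+1) = s(k)·llzlz.
From lllzlzllzlzllzlzllzlz, 3 further steps: lllzlzllzlzllzlzllzlz → lllzlzllzlzllzlzllzlzllzlz → lllzlzllzlzllzlzllzlzllzlzllzlz → (answer).

lllzlzllzlzllzlzllzlzllzlzllzlzllzlz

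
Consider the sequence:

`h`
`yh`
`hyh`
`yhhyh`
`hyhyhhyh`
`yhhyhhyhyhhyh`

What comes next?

This is a Fibonacci-style word recurrence s(k) = s(k−2)·s(k−1): e.g. h·yh = hyh.
Continuing: hyhyhhyh · yhhyhhyhyhhyh gives term 7.

hyhyhhyhyhhyhhyhyhhyh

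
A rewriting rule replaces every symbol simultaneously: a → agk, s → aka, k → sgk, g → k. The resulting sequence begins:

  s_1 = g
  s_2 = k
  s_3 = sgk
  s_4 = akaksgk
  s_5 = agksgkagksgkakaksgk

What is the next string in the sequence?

Rewriting the 19 symbols of agksgkagksgkakaksgk one by one yields agk k sgk aka k sgk agk k sgk aka k sgk agk sgk agk sgk aka k sgk; concatenated:

agkksgkakaksgkagkksgkakaksgkagksgkagksgkakaksgk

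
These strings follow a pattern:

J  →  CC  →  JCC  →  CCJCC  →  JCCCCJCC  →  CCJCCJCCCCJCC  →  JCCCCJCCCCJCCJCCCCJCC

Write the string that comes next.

CCJCCJCCCCJCCJCCCCJCCCCJCCJCCCCJCC

From term 3 onward, concatenate the second-to-last term with the last: J·CC = JCC, CC·JCC = CCJCC, …
So term 8 is CCJCCJCCCCJCC·JCCCCJCCCCJCCJCCCCJCC.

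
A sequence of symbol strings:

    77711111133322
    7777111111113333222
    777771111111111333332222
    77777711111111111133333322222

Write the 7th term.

The n-th term is n+1 7's then 2n+2 1's then n+1 3's then n 2's, where the shown terms are n = 2, 3, 4, 5.
For term 7, n = 8, so the run lengths are 9, 18, 9, 8.

77777777711111111111111111133333333322222222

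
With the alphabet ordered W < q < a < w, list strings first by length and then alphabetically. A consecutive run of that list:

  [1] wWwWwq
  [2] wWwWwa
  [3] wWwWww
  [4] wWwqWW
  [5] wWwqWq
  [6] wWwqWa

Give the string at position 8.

wWwqqW

Stepping forward 2 times from wWwqWa: wWwqWa → wWwqWw, then the target.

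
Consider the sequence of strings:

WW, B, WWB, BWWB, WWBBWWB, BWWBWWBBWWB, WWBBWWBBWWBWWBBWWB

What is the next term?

BWWBWWBBWWBWWBBWWBBWWBWWBBWWB

This is a Fibonacci-style word recurrence s(k) = s(k−2)·s(k−1): e.g. WW·B = WWB.
Continuing: BWWBWWBBWWB · WWBBWWBBWWBWWBBWWB gives term 8.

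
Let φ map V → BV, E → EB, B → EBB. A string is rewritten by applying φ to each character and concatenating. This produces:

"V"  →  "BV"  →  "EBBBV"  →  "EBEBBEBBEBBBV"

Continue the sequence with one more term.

φ(EBEBBEBBEBBBV) expands symbol-by-symbol to EB EBB EB EBB EBB EB EBB EBB EB EBB EBB EBB BV; joining the 13 pieces gives the next term.

EBEBBEBEBBEBBEBEBBEBBEBEBBEBBEBBBV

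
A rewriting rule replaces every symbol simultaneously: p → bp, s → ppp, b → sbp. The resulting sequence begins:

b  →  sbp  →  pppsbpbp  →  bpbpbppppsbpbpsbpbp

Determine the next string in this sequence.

sbpbpsbpbpsbpbpbpbpbppppsbpbpsbpbppppsbpbpsbpbp

Replace each of the 19 characters of bpbpbppppsbpbpsbpbp in place — sbp bp sbp bp sbp bp bp bp bp ppp sbp bp sbp bp ppp sbp bp sbp bp — and concatenate.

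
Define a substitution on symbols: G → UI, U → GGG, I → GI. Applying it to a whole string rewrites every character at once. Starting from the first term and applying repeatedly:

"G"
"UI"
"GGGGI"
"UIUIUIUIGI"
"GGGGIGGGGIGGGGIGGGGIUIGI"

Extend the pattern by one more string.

Replace each of the 24 characters of GGGGIGGGGIGGGGIGGGGIUIGI in place — UI UI UI UI GI UI UI UI UI GI UI UI UI UI GI UI UI UI UI GI GGG GI UI GI — and concatenate.

UIUIUIUIGIUIUIUIUIGIUIUIUIUIGIUIUIUIUIGIGGGGIUIGI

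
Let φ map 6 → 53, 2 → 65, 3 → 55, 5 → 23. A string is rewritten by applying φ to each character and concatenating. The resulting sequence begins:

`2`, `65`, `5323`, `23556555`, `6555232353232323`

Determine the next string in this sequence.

53232323655565552355655565556555

Applying the rule to each of the 16 symbols of 6555232353232323 gives the pieces 53 23 23 23 65 55 65 55 23 55 65 55 65 55 65 55, which concatenate to the answer.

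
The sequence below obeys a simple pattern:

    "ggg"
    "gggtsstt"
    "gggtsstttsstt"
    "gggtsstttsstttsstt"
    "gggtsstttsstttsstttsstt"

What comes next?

gggtsstttsstttsstttsstttsstt

Each term is the previous one with tsstt appended.
So the next term is gggtsstttsstttsstttsstt·tsstt.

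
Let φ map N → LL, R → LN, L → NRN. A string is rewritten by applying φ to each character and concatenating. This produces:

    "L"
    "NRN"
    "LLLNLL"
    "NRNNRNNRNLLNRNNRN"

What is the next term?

LLLNLLLLLNLLLLLNLLNRNNRNLLLNLLLLLNLL

Applying the rule to each of the 17 symbols of NRNNRNNRNLLNRNNRN gives the pieces LL LN LL LL LN LL LL LN LL NRN NRN LL LN LL LL LN LL, which concatenate to the answer.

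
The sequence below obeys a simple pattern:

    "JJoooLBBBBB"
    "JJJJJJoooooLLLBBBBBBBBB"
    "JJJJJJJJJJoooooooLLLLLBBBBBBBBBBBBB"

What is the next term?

Reading off run lengths: J runs 2, 6, 10; o runs 3, 5, 7; L runs 1, 3, 5; B runs 5, 9, 13 — each is linear in n (n = 1, 2, …).
For the next term, n = 4, so the run lengths are 14, 9, 7, 17.

JJJJJJJJJJJJJJoooooooooLLLLLLLBBBBBBBBBBBBBBBBB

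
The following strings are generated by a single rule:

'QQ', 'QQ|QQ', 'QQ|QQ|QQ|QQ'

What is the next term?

Each string is two copies of the previous one joined by '|'.
So the next term is two copies of QQ|QQ|QQ|QQ with '|' between the halves.

QQ|QQ|QQ|QQ|QQ|QQ|QQ|QQ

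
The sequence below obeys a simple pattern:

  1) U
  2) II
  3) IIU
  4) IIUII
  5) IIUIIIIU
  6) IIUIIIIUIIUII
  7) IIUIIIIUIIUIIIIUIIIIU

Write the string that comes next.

This is a Fibonacci-style word recurrence s(k) = s(k−1)·s(k−2): e.g. II·U = IIU.
So term 8 is IIUIIIIUIIUIIIIUIIIIU·IIUIIIIUIIUII.

IIUIIIIUIIUIIIIUIIIIUIIUIIIIUIIUII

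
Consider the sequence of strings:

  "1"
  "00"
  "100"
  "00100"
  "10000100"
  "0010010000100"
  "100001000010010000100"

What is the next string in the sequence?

0010010000100100001000010010000100

Each term (from the third on) is the two preceding terms concatenated in order: term 3 = 1·00 = 100.
Continuing: 0010010000100 · 100001000010010000100 gives term 8.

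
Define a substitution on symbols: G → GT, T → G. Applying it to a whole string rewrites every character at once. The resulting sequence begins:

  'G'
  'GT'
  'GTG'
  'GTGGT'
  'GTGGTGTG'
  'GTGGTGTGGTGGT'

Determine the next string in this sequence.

GTGGTGTGGTGGTGTGGTGTG

φ(GTGGTGTGGTGGT) expands symbol-by-symbol to GT G GT GT G GT G GT GT G GT GT G; joining the 13 pieces gives the next term.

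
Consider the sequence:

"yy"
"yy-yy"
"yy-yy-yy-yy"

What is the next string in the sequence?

yy-yy-yy-yy-yy-yy-yy-yy

Each string is two copies of the previous one joined by '-'.
So the next term is two copies of yy-yy-yy-yy with '-' between the halves.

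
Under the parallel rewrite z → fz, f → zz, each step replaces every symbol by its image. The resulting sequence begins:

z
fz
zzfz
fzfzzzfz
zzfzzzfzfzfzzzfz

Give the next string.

φ(zzfzzzfzfzfzzzfz) expands symbol-by-symbol to fz fz zz fz fz fz zz fz zz fz zz fz fz fz zz fz; joining the 16 pieces gives the next term.

fzfzzzfzfzfzzzfzzzfzzzfzfzfzzzfz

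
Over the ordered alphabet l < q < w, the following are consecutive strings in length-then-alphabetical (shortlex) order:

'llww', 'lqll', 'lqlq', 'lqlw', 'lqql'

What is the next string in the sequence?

lqqq

The successor of lqql increments the rightmost position that isn't already w and resets every position after it to l.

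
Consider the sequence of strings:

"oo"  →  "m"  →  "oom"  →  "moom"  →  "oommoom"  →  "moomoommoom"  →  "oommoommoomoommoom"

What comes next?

Each term (from the third on) is the two preceding terms concatenated in order: term 3 = oo·m = oom.
Continuing: moomoommoom · oommoommoomoommoom gives term 8.

moomoommoomoommoommoomoommoom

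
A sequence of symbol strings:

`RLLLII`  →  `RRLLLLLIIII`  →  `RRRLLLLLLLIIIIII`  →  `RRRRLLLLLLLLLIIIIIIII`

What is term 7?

Reading off run lengths: R runs 1, 2, 3, 4; L runs 3, 5, 7, 9; I runs 2, 4, 6, 8 — each is linear in n (n = 1, 2, …).
Setting n = 7 gives 7, 15, 14 characters in each block.

RRRRRRRLLLLLLLLLLLLLLLIIIIIIIIIIIIII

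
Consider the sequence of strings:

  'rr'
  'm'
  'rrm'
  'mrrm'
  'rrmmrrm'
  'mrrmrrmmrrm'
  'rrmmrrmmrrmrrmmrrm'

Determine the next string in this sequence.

mrrmrrmmrrmrrmmrrmmrrmrrmmrrm

Each term (from the third on) is the two preceding terms concatenated in order: term 3 = rr·m = rrm.
Continuing: mrrmrrmmrrm · rrmmrrmmrrmrrmmrrm gives term 8.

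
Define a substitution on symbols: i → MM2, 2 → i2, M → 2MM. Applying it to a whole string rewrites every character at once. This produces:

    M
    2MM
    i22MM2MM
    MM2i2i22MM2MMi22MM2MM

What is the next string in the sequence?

Applying the rule to each of the 21 symbols of MM2i2i22MM2MMi22MM2MM gives the pieces 2MM 2MM i2 MM2 i2 MM2 i2 i2 2MM 2MM i2 2MM 2MM MM2 i2 i2 2MM 2MM i2 2MM 2MM, which concatenate to the answer.

2MM2MMi2MM2i2MM2i2i22MM2MMi22MM2MMMM2i2i22MM2MMi22MM2MM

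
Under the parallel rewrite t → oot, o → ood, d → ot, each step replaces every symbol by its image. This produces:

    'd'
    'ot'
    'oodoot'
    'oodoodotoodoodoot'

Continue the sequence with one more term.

Applying the rule to each of the 17 symbols of oodoodotoodoodoot gives the pieces ood ood ot ood ood ot ood oot ood ood ot ood ood ot ood ood oot, which concatenate to the answer.

oodoodotoodoodotoodootoodoodotoodoodotoodoodoot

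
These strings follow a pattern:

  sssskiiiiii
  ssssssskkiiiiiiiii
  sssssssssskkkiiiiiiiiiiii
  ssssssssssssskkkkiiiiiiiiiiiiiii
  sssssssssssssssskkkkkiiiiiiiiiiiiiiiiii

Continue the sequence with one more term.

ssssssssssssssssssskkkkkkiiiiiiiiiiiiiiiiiiiii

Term n consists of 3n+1 s's, followed by n k's, followed by 3n+3 i's (n = 1, 2, …).
For the next term, n = 6, so the run lengths are 19, 6, 21.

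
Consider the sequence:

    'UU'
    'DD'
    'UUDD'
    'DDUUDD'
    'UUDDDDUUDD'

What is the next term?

DDUUDDUUDDDDUUDD

Each term (from the third on) is the two preceding terms concatenated in order: term 3 = UU·DD = UUDD.
So term 6 is DDUUDD·UUDDDDUUDD.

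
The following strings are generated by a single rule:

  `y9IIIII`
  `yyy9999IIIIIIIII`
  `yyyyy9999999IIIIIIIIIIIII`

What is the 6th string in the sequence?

Reading off run lengths: y runs 1, 3, 5; 9 runs 1, 4, 7; I runs 5, 9, 13 — each is linear in n (n = 1, 2, …).
For term 6, n = 6, so the run lengths are 11, 16, 25.

yyyyyyyyyyy9999999999999999IIIIIIIIIIIIIIIIIIIIIIIII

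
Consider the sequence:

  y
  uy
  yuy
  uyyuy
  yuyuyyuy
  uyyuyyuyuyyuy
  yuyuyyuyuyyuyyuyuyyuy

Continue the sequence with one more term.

uyyuyyuyuyyuyyuyuyyuyuyyuyyuyuyyuy

This is a Fibonacci-style word recurrence s(k) = s(k−2)·s(k−1): e.g. y·uy = yuy.
The next term joins uyyuyyuyuyyuy and yuyuyyuyuyyuyyuyuyyuy.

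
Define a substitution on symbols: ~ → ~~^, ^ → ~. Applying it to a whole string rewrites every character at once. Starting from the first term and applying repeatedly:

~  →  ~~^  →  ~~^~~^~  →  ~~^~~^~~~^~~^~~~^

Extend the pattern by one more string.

Replace each of the 17 characters of ~~^~~^~~~^~~^~~~^ in place — ~~^ ~~^ ~ ~~^ ~~^ ~ ~~^ ~~^ ~~^ ~ ~~^ ~~^ ~ ~~^ ~~^ ~~^ ~ — and concatenate.

~~^~~^~~~^~~^~~~^~~^~~^~~~^~~^~~~^~~^~~^~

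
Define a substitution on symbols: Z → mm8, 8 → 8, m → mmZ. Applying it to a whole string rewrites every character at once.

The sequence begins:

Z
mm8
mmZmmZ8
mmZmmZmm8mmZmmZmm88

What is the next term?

Applying the rule to each of the 19 symbols of mmZmmZmm8mmZmmZmm88 gives the pieces mmZ mmZ mm8 mmZ mmZ mm8 mmZ mmZ 8 mmZ mmZ mm8 mmZ mmZ mm8 mmZ mmZ 8 8, which concatenate to the answer.

mmZmmZmm8mmZmmZmm8mmZmmZ8mmZmmZmm8mmZmmZmm8mmZmmZ88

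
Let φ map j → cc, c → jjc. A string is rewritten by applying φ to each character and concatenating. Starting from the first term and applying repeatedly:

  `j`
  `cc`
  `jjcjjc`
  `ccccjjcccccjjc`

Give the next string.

jjcjjcjjcjjcccccjjcjjcjjcjjcjjcccccjjc

φ(ccccjjcccccjjc) expands symbol-by-symbol to jjc jjc jjc jjc cc cc jjc jjc jjc jjc jjc cc cc jjc; joining the 14 pieces gives the next term.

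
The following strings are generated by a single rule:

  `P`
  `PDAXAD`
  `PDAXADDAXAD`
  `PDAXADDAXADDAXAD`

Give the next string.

PDAXADDAXADDAXADDAXAD

The strings grow by a fixed suffix DAXAD each time.
One more step from PDAXADDAXADDAXAD gives the answer.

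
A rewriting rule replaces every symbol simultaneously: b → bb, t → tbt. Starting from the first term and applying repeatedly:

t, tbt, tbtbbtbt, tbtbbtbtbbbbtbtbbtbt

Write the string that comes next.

Rewriting the 20 symbols of tbtbbtbtbbbbtbtbbtbt one by one yields tbt bb tbt bb bb tbt bb tbt bb bb bb bb tbt bb tbt bb bb tbt bb tbt; concatenated:

tbtbbtbtbbbbtbtbbtbtbbbbbbbbtbtbbtbtbbbbtbtbbtbt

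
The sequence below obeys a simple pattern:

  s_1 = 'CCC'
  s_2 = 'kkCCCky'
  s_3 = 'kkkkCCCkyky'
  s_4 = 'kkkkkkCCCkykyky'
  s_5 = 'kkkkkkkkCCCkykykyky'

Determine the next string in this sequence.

Each term wraps the previous one in kk on the left and ky on the right.
Applying this once more to kkkkkkkkCCCkykykyky:

kkkkkkkkkkCCCkykykykyky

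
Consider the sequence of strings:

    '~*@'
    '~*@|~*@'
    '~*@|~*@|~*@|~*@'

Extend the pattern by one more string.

s(k+1) = s(k)·|·s(k) — each term doubles the last with '|' between the halves.
So the next term is two copies of ~*@|~*@|~*@|~*@ with '|' between the halves.

~*@|~*@|~*@|~*@|~*@|~*@|~*@|~*@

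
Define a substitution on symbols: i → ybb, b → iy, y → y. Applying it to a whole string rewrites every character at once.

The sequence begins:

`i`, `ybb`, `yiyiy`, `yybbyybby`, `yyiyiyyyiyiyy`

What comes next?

Replace each of the 13 characters of yyiyiyyyiyiyy in place — y y ybb y ybb y y y ybb y ybb y y — and concatenate.

yyybbyybbyyyybbyybbyy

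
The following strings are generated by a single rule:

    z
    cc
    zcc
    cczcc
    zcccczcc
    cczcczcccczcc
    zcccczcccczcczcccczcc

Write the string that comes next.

cczcczcccczcczcccczcccczcczcccczcc

This is a Fibonacci-style word recurrence s(k) = s(k−2)·s(k−1): e.g. z·cc = zcc.
Continuing: cczcczcccczcc · zcccczcccczcczcccczcc gives term 8.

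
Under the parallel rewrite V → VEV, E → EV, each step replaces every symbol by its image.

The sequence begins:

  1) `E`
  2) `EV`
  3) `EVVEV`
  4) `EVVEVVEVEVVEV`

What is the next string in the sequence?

EVVEVVEVEVVEVVEVEVVEVEVVEVVEVEVVEV

φ(EVVEVVEVEVVEV) expands symbol-by-symbol to EV VEV VEV EV VEV VEV EV VEV EV VEV VEV EV VEV; joining the 13 pieces gives the next term.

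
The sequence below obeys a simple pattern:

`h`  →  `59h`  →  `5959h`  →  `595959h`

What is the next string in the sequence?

The strings grow by a fixed prefix 59 each time.
So the next term is 59·595959h.

59595959h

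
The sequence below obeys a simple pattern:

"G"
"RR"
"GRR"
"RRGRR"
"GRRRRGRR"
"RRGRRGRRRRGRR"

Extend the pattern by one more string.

GRRRRGRRRRGRRGRRRRGRR

This is a Fibonacci-style word recurrence s(k) = s(k−2)·s(k−1): e.g. G·RR = GRR.
Continuing: GRRRRGRR · RRGRRGRRRRGRR gives term 7.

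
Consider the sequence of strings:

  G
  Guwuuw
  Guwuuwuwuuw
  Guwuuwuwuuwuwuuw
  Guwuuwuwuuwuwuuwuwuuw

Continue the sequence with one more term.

Guwuuwuwuuwuwuuwuwuuwuwuuw

The strings grow by a fixed suffix uwuuw each time.
So the next term is Guwuuwuwuuwuwuuwuwuuw·uwuuw.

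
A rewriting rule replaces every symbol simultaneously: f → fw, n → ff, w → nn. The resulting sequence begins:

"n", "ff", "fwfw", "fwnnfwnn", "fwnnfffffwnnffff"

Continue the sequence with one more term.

fwnnfffffwfwfwfwfwnnfffffwfwfwfw

Applying the rule to each of the 16 symbols of fwnnfffffwnnffff gives the pieces fw nn ff ff fw fw fw fw fw nn ff ff fw fw fw fw, which concatenate to the answer.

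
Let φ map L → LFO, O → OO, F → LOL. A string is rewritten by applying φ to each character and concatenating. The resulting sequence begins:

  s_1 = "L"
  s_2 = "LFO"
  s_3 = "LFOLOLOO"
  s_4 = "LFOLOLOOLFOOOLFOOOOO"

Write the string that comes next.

Applying the rule to each of the 20 symbols of LFOLOLOOLFOOOLFOOOOO gives the pieces LFO LOL OO LFO OO LFO OO OO LFO LOL OO OO OO LFO LOL OO OO OO OO OO, which concatenate to the answer.

LFOLOLOOLFOOOLFOOOOOLFOLOLOOOOOOLFOLOLOOOOOOOOOO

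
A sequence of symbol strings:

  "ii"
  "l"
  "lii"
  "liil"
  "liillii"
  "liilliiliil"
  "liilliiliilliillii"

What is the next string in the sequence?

liilliiliilliilliiliilliiliil

Each term (from the third on) is the previous term followed by the one before it: term 3 = l·ii = lii.
Continuing: liilliiliilliillii · liilliiliil gives term 8.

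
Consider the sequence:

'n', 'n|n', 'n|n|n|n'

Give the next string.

n|n|n|n|n|n|n|n

Each string is two copies of the previous one joined by '|'.
So the next term is two copies of n|n|n|n with '|' between the halves.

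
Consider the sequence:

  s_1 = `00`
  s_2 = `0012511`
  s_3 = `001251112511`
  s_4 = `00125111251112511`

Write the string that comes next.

Every step adds 12511 to the end: s(k+1) = s(k)·12511.
Applying this once more to 00125111251112511:

0012511125111251112511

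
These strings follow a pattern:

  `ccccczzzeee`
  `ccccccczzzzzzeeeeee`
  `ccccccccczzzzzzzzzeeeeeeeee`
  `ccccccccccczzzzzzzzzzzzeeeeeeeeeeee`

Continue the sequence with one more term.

The n-th term is 2n+3 c's then 3n z's then 3n e's (n = 1, 2, …).
Setting n = 5 gives 13, 15, 15 characters in each block.

ccccccccccccczzzzzzzzzzzzzzzeeeeeeeeeeeeeee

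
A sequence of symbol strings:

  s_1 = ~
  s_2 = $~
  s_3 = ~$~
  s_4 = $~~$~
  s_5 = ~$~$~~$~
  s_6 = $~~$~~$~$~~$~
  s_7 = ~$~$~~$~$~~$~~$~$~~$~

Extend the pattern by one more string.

Each term (from the third on) is the two preceding terms concatenated in order: term 3 = ~·$~ = ~$~.
So term 8 is $~~$~~$~$~~$~·~$~$~~$~$~~$~~$~$~~$~.

$~~$~~$~$~~$~~$~$~~$~$~~$~~$~$~~$~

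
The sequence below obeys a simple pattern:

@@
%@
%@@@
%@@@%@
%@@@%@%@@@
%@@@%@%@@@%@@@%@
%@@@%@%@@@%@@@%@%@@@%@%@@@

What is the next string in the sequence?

%@@@%@%@@@%@@@%@%@@@%@%@@@%@@@%@%@@@%@@@%@

Each term (from the third on) is the previous term followed by the one before it: term 3 = %@·@@ = %@@@.
The next term joins %@@@%@%@@@%@@@%@%@@@%@%@@@ and %@@@%@%@@@%@@@%@.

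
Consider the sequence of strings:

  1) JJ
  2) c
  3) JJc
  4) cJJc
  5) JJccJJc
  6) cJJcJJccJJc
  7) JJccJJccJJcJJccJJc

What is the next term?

cJJcJJccJJcJJccJJccJJcJJccJJc

From term 3 onward, concatenate the second-to-last term with the last: JJ·c = JJc, c·JJc = cJJc, …
Continuing: cJJcJJccJJc · JJccJJccJJcJJccJJc gives term 8.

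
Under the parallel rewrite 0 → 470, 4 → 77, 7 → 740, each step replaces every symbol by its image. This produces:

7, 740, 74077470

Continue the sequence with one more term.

7407747074074077740470

Apply φ to 74077470 symbol by symbol: 7→740, 4→77, 0→470, 7→740, 7→740, 4→77, 7→740, 0→470; joined: 740 77 470 740 740 77 740 470.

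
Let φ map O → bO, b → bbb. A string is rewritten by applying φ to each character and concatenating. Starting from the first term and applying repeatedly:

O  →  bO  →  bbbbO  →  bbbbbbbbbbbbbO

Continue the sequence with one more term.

bbbbbbbbbbbbbbbbbbbbbbbbbbbbbbbbbbbbbbbbO

Replace each of the 14 characters of bbbbbbbbbbbbbO in place — bbb bbb bbb bbb bbb bbb bbb bbb bbb bbb bbb bbb bbb bO — and concatenate.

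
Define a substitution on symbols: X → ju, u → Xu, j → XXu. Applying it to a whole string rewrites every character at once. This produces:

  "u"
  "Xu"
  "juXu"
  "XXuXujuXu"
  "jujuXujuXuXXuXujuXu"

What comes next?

Replace each of the 19 characters of jujuXujuXuXXuXujuXu in place — XXu Xu XXu Xu ju Xu XXu Xu ju Xu ju ju Xu ju Xu XXu Xu ju Xu — and concatenate.

XXuXuXXuXujuXuXXuXujuXujujuXujuXuXXuXujuXu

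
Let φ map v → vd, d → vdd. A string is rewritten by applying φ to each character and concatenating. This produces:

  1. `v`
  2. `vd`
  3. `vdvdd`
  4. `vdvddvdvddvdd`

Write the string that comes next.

Replace each of the 13 characters of vdvddvdvddvdd in place — vd vdd vd vdd vdd vd vdd vd vdd vdd vd vdd vdd — and concatenate.

vdvddvdvddvddvdvddvdvddvddvdvddvdd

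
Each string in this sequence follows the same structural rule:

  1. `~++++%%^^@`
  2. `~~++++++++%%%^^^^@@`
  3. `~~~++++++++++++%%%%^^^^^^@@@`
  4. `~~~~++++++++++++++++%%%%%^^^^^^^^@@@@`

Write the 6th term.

~~~~~~++++++++++++++++++++++++%%%%%%%^^^^^^^^^^^^@@@@@@

Each string has the form ~^{n} +^{4n} %^{n+1} ^^{2n} @^{n} (n = 1, 2, …).
Setting n = 6 gives 6, 24, 7, 12, 6 characters in each block.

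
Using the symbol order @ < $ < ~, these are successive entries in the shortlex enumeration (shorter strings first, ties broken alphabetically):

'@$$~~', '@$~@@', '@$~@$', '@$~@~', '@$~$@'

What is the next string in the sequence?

Treat @$~$@ as a base-3 numeral over the given alphabet and add one, carrying through any trailing ~'s.

@$~$$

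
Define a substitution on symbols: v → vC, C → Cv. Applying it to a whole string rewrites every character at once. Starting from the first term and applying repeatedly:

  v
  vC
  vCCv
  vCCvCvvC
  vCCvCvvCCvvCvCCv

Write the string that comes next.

Replace each of the 16 characters of vCCvCvvCCvvCvCCv in place — vC Cv Cv vC Cv vC vC Cv Cv vC vC Cv vC Cv Cv vC — and concatenate.

vCCvCvvCCvvCvCCvCvvCvCCvvCCvCvvC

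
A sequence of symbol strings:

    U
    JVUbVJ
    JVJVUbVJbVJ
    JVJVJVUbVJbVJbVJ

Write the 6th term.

JVJVJVJVJVUbVJbVJbVJbVJbVJ

Each term wraps the previous one in JV on the left and bVJ on the right.
From JVJVJVUbVJbVJbVJ, 2 further steps: JVJVJVUbVJbVJbVJ → JVJVJVJVUbVJbVJbVJbVJ → (answer).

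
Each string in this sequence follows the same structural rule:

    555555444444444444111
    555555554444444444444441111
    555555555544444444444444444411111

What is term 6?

555555555555555544444444444444444444444444411111111

Reading off run lengths: 5 runs 6, 8, 10; 4 runs 12, 15, 18; 1 runs 3, 4, 5 — each is linear in n, where the shown terms are n = 3, 4, 5.
For term 6, n = 8, so the run lengths are 16, 27, 8.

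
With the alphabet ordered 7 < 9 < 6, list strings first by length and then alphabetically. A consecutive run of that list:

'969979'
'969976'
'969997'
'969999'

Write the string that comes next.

969996

Treat 969999 as a base-3 numeral over the given alphabet and add one, carrying through any trailing 6's.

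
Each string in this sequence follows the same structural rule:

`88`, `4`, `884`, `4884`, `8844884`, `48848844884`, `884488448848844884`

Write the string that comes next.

48848844884884488448848844884

From term 3 onward, concatenate the second-to-last term with the last: 88·4 = 884, 4·884 = 4884, …
Continuing: 48848844884 · 884488448848844884 gives term 8.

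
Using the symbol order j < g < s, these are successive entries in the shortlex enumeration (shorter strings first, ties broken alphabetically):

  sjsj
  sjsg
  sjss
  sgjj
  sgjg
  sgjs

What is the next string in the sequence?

sggj

The successor of sgjs increments the rightmost position that isn't already s and resets every position after it to j.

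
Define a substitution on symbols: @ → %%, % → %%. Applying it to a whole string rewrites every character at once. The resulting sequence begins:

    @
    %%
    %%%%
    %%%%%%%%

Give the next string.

%%%%%%%%%%%%%%%%

Expanding %%%%%%%%: %→%%, %→%%, %→%%, %→%%, %→%%, %→%%, %→%%, %→%%. Concatenated: %% %% %% %% %% %% %% %%.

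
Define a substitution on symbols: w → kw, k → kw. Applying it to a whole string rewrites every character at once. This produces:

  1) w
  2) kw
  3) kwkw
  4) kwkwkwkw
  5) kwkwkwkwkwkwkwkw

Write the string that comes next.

kwkwkwkwkwkwkwkwkwkwkwkwkwkwkwkw

φ(kwkwkwkwkwkwkwkw) expands symbol-by-symbol to kw kw kw kw kw kw kw kw kw kw kw kw kw kw kw kw; joining the 16 pieces gives the next term.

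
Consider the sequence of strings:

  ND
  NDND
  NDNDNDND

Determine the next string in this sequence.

Each string is two copies of the previous one concatenated.
So the next term is two copies of NDNDNDND.

NDNDNDNDNDNDNDND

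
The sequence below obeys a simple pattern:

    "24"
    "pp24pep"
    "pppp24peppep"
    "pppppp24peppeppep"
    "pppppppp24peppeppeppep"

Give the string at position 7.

s(k+1) = pp·s(k)·pep, so each term gains pp as a prefix and pep as a suffix.
From pppppppp24peppeppeppep, 2 further steps: pppppppp24peppeppeppep → pppppppppp24peppeppeppeppep → (answer).

pppppppppppp24peppeppeppeppeppep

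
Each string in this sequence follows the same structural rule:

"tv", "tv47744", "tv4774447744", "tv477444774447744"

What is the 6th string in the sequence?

tv4774447744477444774447744

The strings grow by a fixed suffix 47744 each time.
From tv477444774447744, 2 further steps: tv477444774447744 → tv47744477444774447744 → (answer).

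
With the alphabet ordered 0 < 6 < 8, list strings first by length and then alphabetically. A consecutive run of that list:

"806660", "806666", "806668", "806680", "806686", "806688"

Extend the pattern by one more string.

The successor of 806688 increments the rightmost position that isn't already 8 and resets every position after it to 0.

806800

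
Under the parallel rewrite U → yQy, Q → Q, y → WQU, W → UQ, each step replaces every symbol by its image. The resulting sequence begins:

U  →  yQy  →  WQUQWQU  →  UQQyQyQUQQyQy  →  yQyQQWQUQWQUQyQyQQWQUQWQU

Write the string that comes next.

WQUQWQUQQUQQyQyQUQQyQyQWQUQWQUQQUQQyQyQUQQyQy

φ(yQyQQWQUQWQUQyQyQQWQUQWQU) expands symbol-by-symbol to WQU Q WQU Q Q UQ Q yQy Q UQ Q yQy Q WQU Q WQU Q Q UQ Q yQy Q UQ Q yQy; joining the 25 pieces gives the next term.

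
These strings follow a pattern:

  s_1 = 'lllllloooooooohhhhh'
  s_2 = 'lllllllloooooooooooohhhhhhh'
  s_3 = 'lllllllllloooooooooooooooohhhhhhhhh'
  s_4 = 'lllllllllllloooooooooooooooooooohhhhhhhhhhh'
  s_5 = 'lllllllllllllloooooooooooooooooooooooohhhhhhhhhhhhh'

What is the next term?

lllllllllllllllloooooooooooooooooooooooooooohhhhhhhhhhhhhhh

Reading off run lengths: l runs 6, 8, 10, 12, 14; o runs 8, 12, 16, 20, 24; h runs 5, 7, 9, 11, 13 — each is linear in n, where the shown terms are n = 2, 3, 4, 5, 6.
For the next term, n = 7, so the run lengths are 16, 28, 15.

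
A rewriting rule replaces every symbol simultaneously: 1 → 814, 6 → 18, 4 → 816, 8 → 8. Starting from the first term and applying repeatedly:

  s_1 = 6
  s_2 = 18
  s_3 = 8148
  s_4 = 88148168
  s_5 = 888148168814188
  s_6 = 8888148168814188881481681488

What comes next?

Replace each of the 28 characters of 8888148168814188881481681488 in place — 8 8 8 8 814 816 8 814 18 8 8 814 816 814 8 8 8 8 814 816 8 814 18 8 814 816 8 8 — and concatenate.

8888814816881418888148168148888814816881418881481688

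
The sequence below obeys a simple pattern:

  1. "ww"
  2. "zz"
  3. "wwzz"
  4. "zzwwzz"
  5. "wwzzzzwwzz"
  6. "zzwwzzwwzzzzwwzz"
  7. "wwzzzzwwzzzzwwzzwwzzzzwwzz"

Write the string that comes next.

This is a Fibonacci-style word recurrence s(k) = s(k−2)·s(k−1): e.g. ww·zz = wwzz.
The next term joins zzwwzzwwzzzzwwzz and wwzzzzwwzzzzwwzzwwzzzzwwzz.

zzwwzzwwzzzzwwzzwwzzzzwwzzzzwwzzwwzzzzwwzz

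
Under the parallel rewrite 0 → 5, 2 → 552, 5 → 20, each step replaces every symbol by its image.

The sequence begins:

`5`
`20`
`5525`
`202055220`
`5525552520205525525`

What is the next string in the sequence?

Applying the rule to each of the 19 symbols of 5525552520205525525 gives the pieces 20 20 552 20 20 20 552 20 552 5 552 5 20 20 552 20 20 552 20, which concatenate to the answer.

202055220202055220552555252020552202055220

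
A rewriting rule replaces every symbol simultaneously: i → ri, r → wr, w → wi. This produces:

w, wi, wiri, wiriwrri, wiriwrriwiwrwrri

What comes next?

wiriwrriwiwrwrriwiriwiwrwiwrwrri

Applying the rule to each of the 16 symbols of wiriwrriwiwrwrri gives the pieces wi ri wr ri wi wr wr ri wi ri wi wr wi wr wr ri, which concatenate to the answer.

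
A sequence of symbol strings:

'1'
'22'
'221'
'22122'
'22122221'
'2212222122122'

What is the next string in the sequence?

221222212212222122221

From term 3 onward, concatenate the last term with the second-to-last: 22·1 = 221, 221·22 = 22122, …
So term 7 is 2212222122122·22122221.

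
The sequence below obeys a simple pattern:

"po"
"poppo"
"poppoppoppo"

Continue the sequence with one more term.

Every step duplicates the string with 'p' between the halves.
Doubling poppoppoppo with 'p' between the halves:

poppoppoppoppoppoppoppo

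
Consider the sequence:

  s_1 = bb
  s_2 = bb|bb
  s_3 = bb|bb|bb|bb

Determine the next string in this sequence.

bb|bb|bb|bb|bb|bb|bb|bb

s(k+1) = s(k)·|·s(k) — each term doubles the last with '|' between the halves.
One more doubling of bb|bb|bb|bb gives the answer.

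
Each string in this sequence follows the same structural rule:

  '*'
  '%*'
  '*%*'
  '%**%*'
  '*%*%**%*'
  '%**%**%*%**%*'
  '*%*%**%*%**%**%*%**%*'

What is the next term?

Each term (from the third on) is the two preceding terms concatenated in order: term 3 = *·%* = *%*.
The next term joins %**%**%*%**%* and *%*%**%*%**%**%*%**%*.

%**%**%*%**%**%*%**%*%**%**%*%**%*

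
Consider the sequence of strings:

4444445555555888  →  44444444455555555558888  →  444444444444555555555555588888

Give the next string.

Each string has the form 4^{3n} 5^{3n+1} 8^{n+1}, where the shown terms are n = 2, 3, 4.
Setting n = 5 gives 15, 16, 6 characters in each block.

4444444444444445555555555555555888888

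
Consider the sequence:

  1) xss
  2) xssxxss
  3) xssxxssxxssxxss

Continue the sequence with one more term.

Each string is two copies of the previous one joined by 'x'.
Doubling xssxxssxxssxxss with 'x' between the halves:

xssxxssxxssxxssxxssxxssxxssxxss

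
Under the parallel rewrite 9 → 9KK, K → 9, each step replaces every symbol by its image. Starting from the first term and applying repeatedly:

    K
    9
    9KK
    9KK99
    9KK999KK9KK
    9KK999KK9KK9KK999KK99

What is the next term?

9KK999KK9KK9KK999KK999KK999KK9KK9KK999KK9KK

φ(9KK999KK9KK9KK999KK99) expands symbol-by-symbol to 9KK 9 9 9KK 9KK 9KK 9 9 9KK 9 9 9KK 9 9 9KK 9KK 9KK 9 9 9KK 9KK; joining the 21 pieces gives the next term.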